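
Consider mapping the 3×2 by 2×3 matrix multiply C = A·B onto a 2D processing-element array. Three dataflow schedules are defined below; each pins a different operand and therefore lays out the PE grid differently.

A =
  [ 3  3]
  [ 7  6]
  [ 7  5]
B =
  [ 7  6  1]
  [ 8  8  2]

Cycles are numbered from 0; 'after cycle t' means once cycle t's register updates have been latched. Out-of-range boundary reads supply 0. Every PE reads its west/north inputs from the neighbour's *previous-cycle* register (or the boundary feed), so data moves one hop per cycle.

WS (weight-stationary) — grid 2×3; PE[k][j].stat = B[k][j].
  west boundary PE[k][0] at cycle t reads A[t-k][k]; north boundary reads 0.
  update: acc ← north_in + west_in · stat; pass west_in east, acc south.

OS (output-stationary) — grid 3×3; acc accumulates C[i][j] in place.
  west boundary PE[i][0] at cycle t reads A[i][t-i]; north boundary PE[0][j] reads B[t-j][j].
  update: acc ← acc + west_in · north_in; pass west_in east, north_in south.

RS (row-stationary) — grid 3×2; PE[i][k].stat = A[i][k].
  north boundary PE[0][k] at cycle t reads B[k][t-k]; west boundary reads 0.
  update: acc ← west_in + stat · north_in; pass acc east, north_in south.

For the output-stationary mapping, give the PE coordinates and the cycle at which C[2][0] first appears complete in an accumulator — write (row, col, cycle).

(row, col, cycle) = (2, 0, 3)

OS — PE[2][0] is where C[2][0] collects:
  [0] (2,0) acc=0 (h:0 v:0)
  [1] (2,0) acc=0 (h:0 v:0)
  [2] (2,0) acc=49 (h:7 v:7)
  [3] (2,0) acc=89 (h:5 v:8)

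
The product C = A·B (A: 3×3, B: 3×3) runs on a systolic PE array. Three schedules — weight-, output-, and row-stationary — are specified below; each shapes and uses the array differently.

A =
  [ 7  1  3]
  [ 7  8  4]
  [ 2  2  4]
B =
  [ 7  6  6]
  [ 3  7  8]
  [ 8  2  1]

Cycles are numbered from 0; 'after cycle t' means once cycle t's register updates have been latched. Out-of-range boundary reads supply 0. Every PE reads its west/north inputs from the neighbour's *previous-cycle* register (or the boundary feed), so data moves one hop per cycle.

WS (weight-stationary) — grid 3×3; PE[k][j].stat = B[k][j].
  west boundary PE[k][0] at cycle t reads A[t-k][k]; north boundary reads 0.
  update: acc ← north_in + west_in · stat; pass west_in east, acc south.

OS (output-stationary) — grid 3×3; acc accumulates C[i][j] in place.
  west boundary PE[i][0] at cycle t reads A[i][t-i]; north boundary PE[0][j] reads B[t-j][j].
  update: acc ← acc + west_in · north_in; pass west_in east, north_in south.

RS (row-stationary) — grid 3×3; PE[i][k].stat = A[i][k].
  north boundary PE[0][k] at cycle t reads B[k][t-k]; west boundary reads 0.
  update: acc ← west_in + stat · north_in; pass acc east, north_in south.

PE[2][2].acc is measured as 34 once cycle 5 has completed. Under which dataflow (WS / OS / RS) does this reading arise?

Under WS (3×3), PE[2][2]:
  c0 r2c2: 0 / 0 / 0
  c1 r2c2: 0 / 0 / 0
  c2 r2c2: 0 / 0 / 0
  c3 r2c2: 0 / 0 / 0
  c4 r2c2: 53 / 3 / 53
  c5 r2c2: 110 / 4 / 110
Under OS (3×3), PE[2][2]:
  c0 r2c2: 0 / 0 / 0
  c1 r2c2: 0 / 0 / 0
  c2 r2c2: 0 / 0 / 0
  c3 r2c2: 0 / 0 / 0
  c4 r2c2: 12 / 2 / 6
  c5 r2c2: 28 / 2 / 8
Under RS (3×3), PE[2][2]:
  c0 r2c2: 0 / 0 / 0
  c1 r2c2: 0 / 0 / 0
  c2 r2c2: 0 / 0 / 0
  c3 r2c2: 0 / 0 / 0
  c4 r2c2: 52 / 52 / 8
  c5 r2c2: 34 / 34 / 2

dataflow = RS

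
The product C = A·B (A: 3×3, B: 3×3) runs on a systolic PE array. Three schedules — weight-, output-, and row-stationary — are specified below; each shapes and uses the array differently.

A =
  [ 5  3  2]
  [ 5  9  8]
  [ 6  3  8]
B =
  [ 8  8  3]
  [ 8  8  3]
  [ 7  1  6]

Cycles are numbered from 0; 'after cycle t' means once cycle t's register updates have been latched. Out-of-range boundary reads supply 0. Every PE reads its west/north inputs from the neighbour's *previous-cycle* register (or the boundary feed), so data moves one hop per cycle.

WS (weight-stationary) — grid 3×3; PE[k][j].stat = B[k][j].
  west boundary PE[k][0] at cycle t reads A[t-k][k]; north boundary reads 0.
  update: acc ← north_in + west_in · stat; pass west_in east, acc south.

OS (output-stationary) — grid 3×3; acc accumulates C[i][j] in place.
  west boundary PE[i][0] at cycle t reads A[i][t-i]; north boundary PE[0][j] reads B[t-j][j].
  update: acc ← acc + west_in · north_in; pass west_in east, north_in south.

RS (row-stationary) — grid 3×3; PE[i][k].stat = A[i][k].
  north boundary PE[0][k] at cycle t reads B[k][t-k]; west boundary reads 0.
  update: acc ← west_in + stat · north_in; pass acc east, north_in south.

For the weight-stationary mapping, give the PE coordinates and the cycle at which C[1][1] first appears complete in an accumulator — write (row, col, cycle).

(row, col, cycle) = (2, 1, 4)

WS — PE[2][1] is where C[1][1] collects:
  after 0 — PE[2][1] acc=0, pass-E 0, pass-S 0
  after 1 — PE[2][1] acc=0, pass-E 0, pass-S 0
  after 2 — PE[2][1] acc=0, pass-E 0, pass-S 0
  after 3 — PE[2][1] acc=66, pass-E 2, pass-S 66
  after 4 — PE[2][1] acc=120, pass-E 8, pass-S 120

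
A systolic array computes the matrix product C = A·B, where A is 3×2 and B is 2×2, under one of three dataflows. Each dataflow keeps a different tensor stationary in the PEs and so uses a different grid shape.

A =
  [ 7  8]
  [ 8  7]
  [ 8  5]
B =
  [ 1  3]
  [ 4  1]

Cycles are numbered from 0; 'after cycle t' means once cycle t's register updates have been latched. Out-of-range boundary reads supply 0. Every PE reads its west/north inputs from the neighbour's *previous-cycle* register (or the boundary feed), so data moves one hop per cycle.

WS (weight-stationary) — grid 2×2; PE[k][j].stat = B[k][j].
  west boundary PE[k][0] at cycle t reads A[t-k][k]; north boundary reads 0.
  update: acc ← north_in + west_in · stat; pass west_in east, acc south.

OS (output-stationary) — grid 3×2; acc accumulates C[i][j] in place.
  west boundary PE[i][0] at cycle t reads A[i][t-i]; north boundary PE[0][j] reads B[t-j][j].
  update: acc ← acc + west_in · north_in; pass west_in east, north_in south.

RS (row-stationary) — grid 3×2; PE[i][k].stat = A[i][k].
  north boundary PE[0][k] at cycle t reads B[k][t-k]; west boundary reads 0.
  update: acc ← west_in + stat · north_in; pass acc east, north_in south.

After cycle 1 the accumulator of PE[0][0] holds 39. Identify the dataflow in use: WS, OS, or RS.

WS (2×2 grid), PE[0][0]:
  @0  [0,0]  acc 7  |  →7  ↓7
  @1  [0,0]  acc 8  |  →8  ↓8
OS (3×2 grid), PE[0][0]:
  @0  [0,0]  acc 7  |  →7  ↓1
  @1  [0,0]  acc 39  |  →8  ↓4
RS (3×2 grid), PE[0][0]:
  @0  [0,0]  acc 7  |  →7  ↓1
  @1  [0,0]  acc 21  |  →21  ↓3

dataflow = OS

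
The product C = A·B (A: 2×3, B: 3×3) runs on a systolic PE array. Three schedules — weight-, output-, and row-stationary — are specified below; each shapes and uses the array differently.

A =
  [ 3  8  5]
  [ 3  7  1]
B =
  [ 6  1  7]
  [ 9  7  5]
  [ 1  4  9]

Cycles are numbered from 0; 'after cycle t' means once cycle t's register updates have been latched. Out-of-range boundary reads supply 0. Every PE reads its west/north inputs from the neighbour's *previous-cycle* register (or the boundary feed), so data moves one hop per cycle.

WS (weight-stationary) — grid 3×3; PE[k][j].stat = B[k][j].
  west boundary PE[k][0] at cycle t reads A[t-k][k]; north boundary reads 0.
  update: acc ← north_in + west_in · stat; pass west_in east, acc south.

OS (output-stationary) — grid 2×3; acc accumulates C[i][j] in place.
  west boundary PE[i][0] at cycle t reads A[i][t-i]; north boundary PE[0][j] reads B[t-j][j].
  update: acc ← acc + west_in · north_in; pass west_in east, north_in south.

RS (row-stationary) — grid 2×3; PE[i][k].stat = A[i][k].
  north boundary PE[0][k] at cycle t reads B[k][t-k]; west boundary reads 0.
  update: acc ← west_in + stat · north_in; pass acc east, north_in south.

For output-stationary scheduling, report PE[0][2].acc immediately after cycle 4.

PE[0][2].acc = 106

OS 2×3: PE[0][2] cycle-by-cycle (with neighbour feeds):
  step 0 · PE0,1: acc=0; fwd→0 fwd↓0
  step 0 · PE0,2: acc=0; fwd→0 fwd↓0
  step 1 · PE0,1: acc=3; fwd→3 fwd↓1
  step 1 · PE0,2: acc=0; fwd→0 fwd↓0
  step 2 · PE0,1: acc=59; fwd→8 fwd↓7
  step 2 · PE0,2: acc=21; fwd→3 fwd↓7
  step 3 · PE0,1: acc=79; fwd→5 fwd↓4
  step 3 · PE0,2: acc=61; fwd→8 fwd↓5
  step 4 · PE0,1: acc=79; fwd→0 fwd↓0
  step 4 · PE0,2: acc=106; fwd→5 fwd↓9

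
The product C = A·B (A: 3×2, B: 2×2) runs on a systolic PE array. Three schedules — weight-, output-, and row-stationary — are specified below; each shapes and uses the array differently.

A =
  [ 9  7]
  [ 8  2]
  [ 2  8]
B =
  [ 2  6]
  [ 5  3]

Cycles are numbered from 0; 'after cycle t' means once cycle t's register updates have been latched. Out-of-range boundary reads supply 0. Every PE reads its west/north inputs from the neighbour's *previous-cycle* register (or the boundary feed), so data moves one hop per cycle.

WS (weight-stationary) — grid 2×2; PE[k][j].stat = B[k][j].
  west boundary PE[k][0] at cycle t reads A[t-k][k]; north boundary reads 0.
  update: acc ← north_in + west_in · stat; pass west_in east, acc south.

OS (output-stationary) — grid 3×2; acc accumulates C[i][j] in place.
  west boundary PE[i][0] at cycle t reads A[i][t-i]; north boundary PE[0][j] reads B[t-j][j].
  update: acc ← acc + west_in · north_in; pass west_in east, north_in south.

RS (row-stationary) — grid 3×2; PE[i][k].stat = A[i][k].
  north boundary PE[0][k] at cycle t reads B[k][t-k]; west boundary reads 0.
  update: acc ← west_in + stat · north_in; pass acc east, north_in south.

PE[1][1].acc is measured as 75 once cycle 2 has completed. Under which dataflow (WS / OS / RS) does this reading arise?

WS (2×2 grid), PE[1][1]:
  t=0 PE[1][1]: acc=0 h=0 v=0
  t=1 PE[1][1]: acc=0 h=0 v=0
  t=2 PE[1][1]: acc=75 h=7 v=75
OS (3×2 grid), PE[1][1]:
  t=0 PE[1][1]: acc=0 h=0 v=0
  t=1 PE[1][1]: acc=0 h=0 v=0
  t=2 PE[1][1]: acc=48 h=8 v=6
RS (3×2 grid), PE[1][1]:
  t=0 PE[1][1]: acc=0 h=0 v=0
  t=1 PE[1][1]: acc=0 h=0 v=0
  t=2 PE[1][1]: acc=26 h=26 v=5

dataflow = WS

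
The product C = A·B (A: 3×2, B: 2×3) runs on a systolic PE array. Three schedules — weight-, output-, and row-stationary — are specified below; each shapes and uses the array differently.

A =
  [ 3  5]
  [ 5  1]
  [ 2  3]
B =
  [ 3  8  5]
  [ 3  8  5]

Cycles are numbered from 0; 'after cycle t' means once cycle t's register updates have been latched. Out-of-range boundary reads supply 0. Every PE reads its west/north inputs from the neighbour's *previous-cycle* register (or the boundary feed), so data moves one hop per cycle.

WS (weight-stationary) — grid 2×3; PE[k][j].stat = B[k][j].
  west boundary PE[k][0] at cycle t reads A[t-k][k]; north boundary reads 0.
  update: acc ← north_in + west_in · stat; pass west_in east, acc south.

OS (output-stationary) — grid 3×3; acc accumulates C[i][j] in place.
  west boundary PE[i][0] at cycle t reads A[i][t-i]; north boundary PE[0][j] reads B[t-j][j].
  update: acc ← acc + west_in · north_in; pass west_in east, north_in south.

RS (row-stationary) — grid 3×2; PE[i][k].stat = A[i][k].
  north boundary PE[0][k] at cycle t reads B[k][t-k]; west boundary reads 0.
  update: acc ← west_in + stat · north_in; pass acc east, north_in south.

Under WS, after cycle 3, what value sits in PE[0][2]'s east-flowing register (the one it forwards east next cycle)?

register = 5

WS (2×3). Following PE[0][2] plus its west/north inputs:
  @0  [0,1]  acc 0  |  →0  ↓0
  @0  [0,2]  acc 0  |  →0  ↓0
  @1  [0,1]  acc 24  |  →3  ↓24
  @1  [0,2]  acc 0  |  →0  ↓0
  @2  [0,1]  acc 40  |  →5  ↓40
  @2  [0,2]  acc 15  |  →3  ↓15
  @3  [0,1]  acc 16  |  →2  ↓16
  @3  [0,2]  acc 25  |  →5  ↓25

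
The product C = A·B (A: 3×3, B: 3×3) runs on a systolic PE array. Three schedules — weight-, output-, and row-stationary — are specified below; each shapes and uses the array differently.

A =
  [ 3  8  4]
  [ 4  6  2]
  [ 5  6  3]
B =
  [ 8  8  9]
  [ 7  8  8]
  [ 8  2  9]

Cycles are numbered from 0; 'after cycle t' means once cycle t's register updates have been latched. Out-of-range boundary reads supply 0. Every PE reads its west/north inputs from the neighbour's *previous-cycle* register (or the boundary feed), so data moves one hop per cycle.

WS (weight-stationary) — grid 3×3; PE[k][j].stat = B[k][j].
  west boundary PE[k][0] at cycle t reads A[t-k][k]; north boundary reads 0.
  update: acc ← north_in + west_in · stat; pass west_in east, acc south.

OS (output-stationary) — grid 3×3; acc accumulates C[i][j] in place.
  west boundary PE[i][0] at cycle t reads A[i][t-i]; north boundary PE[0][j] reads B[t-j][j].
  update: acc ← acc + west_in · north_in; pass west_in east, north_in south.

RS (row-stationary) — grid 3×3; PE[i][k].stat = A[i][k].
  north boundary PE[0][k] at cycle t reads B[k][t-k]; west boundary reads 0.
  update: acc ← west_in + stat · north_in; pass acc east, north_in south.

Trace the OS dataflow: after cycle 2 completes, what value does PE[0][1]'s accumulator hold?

OS (3×3). Following PE[0][1] plus its west/north inputs:
  [0] (0,0) acc=24 (h:3 v:8)
  [0] (0,1) acc=0 (h:0 v:0)
  [1] (0,0) acc=80 (h:8 v:7)
  [1] (0,1) acc=24 (h:3 v:8)
  [2] (0,0) acc=112 (h:4 v:8)
  [2] (0,1) acc=88 (h:8 v:8)

PE[0][1].acc = 88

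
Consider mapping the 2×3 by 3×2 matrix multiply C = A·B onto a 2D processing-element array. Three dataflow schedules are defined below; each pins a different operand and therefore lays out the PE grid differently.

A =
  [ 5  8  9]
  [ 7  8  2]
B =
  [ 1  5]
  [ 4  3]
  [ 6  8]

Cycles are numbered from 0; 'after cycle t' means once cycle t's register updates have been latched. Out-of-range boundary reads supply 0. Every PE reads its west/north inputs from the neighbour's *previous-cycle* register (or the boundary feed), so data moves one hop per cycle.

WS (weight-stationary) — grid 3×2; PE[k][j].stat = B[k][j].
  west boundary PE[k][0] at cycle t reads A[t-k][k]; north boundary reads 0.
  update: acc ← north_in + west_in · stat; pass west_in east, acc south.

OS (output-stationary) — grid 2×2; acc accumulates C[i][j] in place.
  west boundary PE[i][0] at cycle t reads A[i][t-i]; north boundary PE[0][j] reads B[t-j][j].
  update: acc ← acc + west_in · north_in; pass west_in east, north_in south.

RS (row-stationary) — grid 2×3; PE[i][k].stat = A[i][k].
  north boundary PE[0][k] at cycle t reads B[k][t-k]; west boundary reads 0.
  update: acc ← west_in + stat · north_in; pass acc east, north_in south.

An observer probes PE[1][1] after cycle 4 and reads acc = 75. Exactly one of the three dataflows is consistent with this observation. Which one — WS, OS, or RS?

— WS: 3×2; PE[1][1] trace:
  cycle 0: PE[1][1] → acc 0, east 0, south 0
  cycle 1: PE[1][1] → acc 0, east 0, south 0
  cycle 2: PE[1][1] → acc 49, east 8, south 49
  cycle 3: PE[1][1] → acc 59, east 8, south 59
  cycle 4: PE[1][1] → acc 0, east 0, south 0
— OS: 2×2; PE[1][1] trace:
  cycle 0: PE[1][1] → acc 0, east 0, south 0
  cycle 1: PE[1][1] → acc 0, east 0, south 0
  cycle 2: PE[1][1] → acc 35, east 7, south 5
  cycle 3: PE[1][1] → acc 59, east 8, south 3
  cycle 4: PE[1][1] → acc 75, east 2, south 8
— RS: 2×3; PE[1][1] trace:
  cycle 0: PE[1][1] → acc 0, east 0, south 0
  cycle 1: PE[1][1] → acc 0, east 0, south 0
  cycle 2: PE[1][1] → acc 39, east 39, south 4
  cycle 3: PE[1][1] → acc 59, east 59, south 3
  cycle 4: PE[1][1] → acc 0, east 0, south 0

dataflow = OS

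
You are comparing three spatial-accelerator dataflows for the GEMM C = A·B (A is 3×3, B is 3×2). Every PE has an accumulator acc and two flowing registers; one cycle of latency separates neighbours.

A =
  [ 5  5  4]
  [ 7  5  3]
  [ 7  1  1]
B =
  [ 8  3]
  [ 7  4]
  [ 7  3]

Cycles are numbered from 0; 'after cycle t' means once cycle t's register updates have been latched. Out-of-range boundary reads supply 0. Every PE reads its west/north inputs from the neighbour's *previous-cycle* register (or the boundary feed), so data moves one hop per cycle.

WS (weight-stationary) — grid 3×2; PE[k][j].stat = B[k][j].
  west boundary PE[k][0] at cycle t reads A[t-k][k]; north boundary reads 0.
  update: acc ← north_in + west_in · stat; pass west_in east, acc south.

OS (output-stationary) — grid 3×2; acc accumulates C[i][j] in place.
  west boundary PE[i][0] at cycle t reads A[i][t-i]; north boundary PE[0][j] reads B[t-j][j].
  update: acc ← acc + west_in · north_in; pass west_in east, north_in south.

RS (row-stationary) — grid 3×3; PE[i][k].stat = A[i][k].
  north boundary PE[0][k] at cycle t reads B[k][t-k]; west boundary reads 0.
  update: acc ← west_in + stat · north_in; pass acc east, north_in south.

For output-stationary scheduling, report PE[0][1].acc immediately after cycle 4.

PE[0][1].acc = 47

OS 3×2: PE[0][1] cycle-by-cycle (with neighbour feeds):
  @0  [0,0]  acc 40  |  →5  ↓8
  @0  [0,1]  acc 0  |  →0  ↓0
  @1  [0,0]  acc 75  |  →5  ↓7
  @1  [0,1]  acc 15  |  →5  ↓3
  @2  [0,0]  acc 103  |  →4  ↓7
  @2  [0,1]  acc 35  |  →5  ↓4
  @3  [0,0]  acc 103  |  →0  ↓0
  @3  [0,1]  acc 47  |  →4  ↓3
  @4  [0,0]  acc 103  |  →0  ↓0
  @4  [0,1]  acc 47  |  →0  ↓0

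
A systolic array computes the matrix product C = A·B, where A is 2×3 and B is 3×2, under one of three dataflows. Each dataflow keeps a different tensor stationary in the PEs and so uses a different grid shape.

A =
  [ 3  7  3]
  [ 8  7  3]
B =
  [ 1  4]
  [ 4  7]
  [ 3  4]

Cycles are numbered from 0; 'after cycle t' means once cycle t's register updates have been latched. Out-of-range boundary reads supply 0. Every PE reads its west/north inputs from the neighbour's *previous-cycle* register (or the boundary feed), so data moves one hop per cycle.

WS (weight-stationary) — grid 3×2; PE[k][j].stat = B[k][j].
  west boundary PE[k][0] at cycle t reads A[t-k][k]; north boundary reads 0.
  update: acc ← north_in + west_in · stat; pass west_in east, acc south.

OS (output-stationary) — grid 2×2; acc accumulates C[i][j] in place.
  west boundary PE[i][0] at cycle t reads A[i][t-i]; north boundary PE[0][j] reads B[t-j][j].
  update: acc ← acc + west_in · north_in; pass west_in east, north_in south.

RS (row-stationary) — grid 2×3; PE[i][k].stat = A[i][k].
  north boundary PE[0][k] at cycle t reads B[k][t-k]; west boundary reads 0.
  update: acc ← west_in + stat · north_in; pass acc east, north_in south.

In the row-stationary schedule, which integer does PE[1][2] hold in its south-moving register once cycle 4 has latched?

RS on a 2×3 grid — tracing PE[1][2] and its feeders:
  after 0 — PE[0][2] acc=0, pass-E 0, pass-S 0
  after 0 — PE[1][1] acc=0, pass-E 0, pass-S 0
  after 0 — PE[1][2] acc=0, pass-E 0, pass-S 0
  after 1 — PE[0][2] acc=0, pass-E 0, pass-S 0
  after 1 — PE[1][1] acc=0, pass-E 0, pass-S 0
  after 1 — PE[1][2] acc=0, pass-E 0, pass-S 0
  after 2 — PE[0][2] acc=40, pass-E 40, pass-S 3
  after 2 — PE[1][1] acc=36, pass-E 36, pass-S 4
  after 2 — PE[1][2] acc=0, pass-E 0, pass-S 0
  after 3 — PE[0][2] acc=73, pass-E 73, pass-S 4
  after 3 — PE[1][1] acc=81, pass-E 81, pass-S 7
  after 3 — PE[1][2] acc=45, pass-E 45, pass-S 3
  after 4 — PE[0][2] acc=0, pass-E 0, pass-S 0
  after 4 — PE[1][1] acc=0, pass-E 0, pass-S 0
  after 4 — PE[1][2] acc=93, pass-E 93, pass-S 4

register = 4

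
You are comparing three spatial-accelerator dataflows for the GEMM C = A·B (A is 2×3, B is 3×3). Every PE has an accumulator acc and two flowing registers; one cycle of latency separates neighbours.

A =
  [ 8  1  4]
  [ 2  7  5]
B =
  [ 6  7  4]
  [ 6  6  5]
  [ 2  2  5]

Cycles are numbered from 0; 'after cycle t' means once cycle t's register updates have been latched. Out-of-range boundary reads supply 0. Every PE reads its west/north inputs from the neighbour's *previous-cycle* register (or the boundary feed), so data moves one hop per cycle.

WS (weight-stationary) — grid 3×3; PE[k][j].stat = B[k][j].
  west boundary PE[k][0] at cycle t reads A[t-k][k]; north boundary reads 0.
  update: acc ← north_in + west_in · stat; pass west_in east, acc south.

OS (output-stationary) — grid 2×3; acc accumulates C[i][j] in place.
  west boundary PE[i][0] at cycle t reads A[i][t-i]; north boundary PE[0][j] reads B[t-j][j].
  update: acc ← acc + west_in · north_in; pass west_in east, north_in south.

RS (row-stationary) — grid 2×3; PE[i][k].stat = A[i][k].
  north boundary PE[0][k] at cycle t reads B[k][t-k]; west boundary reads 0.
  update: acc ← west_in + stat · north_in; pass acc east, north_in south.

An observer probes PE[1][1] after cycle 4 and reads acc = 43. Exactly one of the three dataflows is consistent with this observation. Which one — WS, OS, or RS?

dataflow = RS

WS (3×3 grid), PE[1][1]:
  t=0 PE[1][1]: acc=0 h=0 v=0
  t=1 PE[1][1]: acc=0 h=0 v=0
  t=2 PE[1][1]: acc=62 h=1 v=62
  t=3 PE[1][1]: acc=56 h=7 v=56
  t=4 PE[1][1]: acc=0 h=0 v=0
OS (2×3 grid), PE[1][1]:
  t=0 PE[1][1]: acc=0 h=0 v=0
  t=1 PE[1][1]: acc=0 h=0 v=0
  t=2 PE[1][1]: acc=14 h=2 v=7
  t=3 PE[1][1]: acc=56 h=7 v=6
  t=4 PE[1][1]: acc=66 h=5 v=2
RS (2×3 grid), PE[1][1]:
  t=0 PE[1][1]: acc=0 h=0 v=0
  t=1 PE[1][1]: acc=0 h=0 v=0
  t=2 PE[1][1]: acc=54 h=54 v=6
  t=3 PE[1][1]: acc=56 h=56 v=6
  t=4 PE[1][1]: acc=43 h=43 v=5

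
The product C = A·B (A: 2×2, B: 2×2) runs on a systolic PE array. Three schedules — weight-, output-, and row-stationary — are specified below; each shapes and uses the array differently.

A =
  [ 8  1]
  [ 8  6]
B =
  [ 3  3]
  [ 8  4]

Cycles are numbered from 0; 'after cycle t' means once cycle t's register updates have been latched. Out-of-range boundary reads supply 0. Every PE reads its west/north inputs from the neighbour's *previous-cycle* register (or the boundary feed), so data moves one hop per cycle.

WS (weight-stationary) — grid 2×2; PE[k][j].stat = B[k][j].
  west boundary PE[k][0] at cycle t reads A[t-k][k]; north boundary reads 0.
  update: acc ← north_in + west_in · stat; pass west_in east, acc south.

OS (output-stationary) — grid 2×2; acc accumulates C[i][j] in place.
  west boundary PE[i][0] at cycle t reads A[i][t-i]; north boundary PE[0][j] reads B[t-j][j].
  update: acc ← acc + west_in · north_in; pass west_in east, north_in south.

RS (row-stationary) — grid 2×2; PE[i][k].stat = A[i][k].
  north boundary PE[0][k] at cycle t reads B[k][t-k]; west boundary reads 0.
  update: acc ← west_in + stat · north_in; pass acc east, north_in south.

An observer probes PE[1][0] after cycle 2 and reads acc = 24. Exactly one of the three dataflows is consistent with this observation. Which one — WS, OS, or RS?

WS (2×2 grid), PE[1][0]:
  c0 r1c0: 0 / 0 / 0
  c1 r1c0: 32 / 1 / 32
  c2 r1c0: 72 / 6 / 72
OS (2×2 grid), PE[1][0]:
  c0 r1c0: 0 / 0 / 0
  c1 r1c0: 24 / 8 / 3
  c2 r1c0: 72 / 6 / 8
RS (2×2 grid), PE[1][0]:
  c0 r1c0: 0 / 0 / 0
  c1 r1c0: 24 / 24 / 3
  c2 r1c0: 24 / 24 / 3

dataflow = RS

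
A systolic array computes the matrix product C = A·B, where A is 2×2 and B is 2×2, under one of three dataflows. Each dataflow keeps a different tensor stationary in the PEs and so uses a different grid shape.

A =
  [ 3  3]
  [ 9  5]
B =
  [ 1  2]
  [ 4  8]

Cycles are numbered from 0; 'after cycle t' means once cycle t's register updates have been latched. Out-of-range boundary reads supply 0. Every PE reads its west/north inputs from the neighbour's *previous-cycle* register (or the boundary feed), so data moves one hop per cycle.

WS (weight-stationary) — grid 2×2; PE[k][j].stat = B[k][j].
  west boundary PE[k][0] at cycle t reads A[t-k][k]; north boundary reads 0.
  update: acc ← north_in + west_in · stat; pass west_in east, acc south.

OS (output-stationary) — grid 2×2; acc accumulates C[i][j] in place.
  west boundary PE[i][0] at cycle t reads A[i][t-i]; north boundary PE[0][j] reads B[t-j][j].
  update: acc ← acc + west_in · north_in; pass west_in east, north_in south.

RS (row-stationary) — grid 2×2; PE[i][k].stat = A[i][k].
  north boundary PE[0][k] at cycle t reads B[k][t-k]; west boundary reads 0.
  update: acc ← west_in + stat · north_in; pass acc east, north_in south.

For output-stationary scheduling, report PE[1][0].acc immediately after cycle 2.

OS (2×2). Following PE[1][0] plus its west/north inputs:
  c0 r0c0: 3 / 3 / 1
  c0 r1c0: 0 / 0 / 0
  c1 r0c0: 15 / 3 / 4
  c1 r1c0: 9 / 9 / 1
  c2 r0c0: 15 / 0 / 0
  c2 r1c0: 29 / 5 / 4

PE[1][0].acc = 29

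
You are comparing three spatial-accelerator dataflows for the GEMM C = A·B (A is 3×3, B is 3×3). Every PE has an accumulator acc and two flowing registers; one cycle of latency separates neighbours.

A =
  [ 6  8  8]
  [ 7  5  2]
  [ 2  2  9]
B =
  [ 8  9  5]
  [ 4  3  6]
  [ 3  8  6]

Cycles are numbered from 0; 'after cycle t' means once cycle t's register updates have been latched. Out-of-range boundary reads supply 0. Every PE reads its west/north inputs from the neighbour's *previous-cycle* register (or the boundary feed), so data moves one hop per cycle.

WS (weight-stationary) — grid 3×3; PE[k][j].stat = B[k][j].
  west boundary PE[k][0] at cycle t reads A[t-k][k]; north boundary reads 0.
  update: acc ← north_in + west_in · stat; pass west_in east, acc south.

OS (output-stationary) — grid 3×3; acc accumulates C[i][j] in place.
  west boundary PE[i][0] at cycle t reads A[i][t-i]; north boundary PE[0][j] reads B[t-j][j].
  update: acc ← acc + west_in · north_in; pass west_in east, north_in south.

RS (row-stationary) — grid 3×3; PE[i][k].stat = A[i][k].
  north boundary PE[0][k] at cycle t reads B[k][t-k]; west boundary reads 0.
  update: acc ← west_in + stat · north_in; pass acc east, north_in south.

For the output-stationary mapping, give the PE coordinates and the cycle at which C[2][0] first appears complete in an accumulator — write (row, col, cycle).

(row, col, cycle) = (2, 0, 4)

OS — PE[2][0] is where C[2][0] collects:
  t=0 PE[2][0]: acc=0 h=0 v=0
  t=1 PE[2][0]: acc=0 h=0 v=0
  t=2 PE[2][0]: acc=16 h=2 v=8
  t=3 PE[2][0]: acc=24 h=2 v=4
  t=4 PE[2][0]: acc=51 h=9 v=3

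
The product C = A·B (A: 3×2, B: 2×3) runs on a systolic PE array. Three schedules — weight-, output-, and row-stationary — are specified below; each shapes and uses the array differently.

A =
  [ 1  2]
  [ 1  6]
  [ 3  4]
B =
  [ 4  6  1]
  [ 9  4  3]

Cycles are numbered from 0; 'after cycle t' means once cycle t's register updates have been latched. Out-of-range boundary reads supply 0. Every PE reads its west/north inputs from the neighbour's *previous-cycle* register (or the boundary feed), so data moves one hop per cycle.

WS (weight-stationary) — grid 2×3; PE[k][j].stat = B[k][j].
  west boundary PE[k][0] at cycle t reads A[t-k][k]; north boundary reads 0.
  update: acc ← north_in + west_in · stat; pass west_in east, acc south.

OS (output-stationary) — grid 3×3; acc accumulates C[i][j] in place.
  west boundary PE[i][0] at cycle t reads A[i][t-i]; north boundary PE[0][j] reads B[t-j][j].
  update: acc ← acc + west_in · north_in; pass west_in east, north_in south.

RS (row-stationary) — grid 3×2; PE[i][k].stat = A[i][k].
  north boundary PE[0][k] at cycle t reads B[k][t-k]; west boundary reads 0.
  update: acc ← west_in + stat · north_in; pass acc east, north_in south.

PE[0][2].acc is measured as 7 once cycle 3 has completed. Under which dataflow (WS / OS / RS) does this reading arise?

Under WS (2×3), PE[0][2]:
  c0 r0c2: 0 / 0 / 0
  c1 r0c2: 0 / 0 / 0
  c2 r0c2: 1 / 1 / 1
  c3 r0c2: 1 / 1 / 1
Under OS (3×3), PE[0][2]:
  c0 r0c2: 0 / 0 / 0
  c1 r0c2: 0 / 0 / 0
  c2 r0c2: 1 / 1 / 1
  c3 r0c2: 7 / 2 / 3
RS (3×2): PE[0][2] does not exist.

dataflow = OS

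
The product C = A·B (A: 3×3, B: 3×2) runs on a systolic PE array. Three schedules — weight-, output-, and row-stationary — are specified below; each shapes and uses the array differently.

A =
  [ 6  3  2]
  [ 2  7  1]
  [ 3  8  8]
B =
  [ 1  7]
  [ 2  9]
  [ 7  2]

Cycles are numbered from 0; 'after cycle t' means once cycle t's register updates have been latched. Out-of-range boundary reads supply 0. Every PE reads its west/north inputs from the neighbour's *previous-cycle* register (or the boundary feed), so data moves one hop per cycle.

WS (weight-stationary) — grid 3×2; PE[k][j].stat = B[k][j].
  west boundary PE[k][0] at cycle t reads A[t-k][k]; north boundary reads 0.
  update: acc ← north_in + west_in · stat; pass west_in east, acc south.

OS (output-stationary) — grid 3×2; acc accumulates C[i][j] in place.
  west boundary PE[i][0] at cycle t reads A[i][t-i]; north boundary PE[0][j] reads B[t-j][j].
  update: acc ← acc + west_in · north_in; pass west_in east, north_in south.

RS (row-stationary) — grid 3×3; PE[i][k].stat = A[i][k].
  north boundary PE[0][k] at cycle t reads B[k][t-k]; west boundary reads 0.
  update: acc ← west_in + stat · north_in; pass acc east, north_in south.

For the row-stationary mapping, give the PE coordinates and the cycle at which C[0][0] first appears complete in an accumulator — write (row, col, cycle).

(row, col, cycle) = (0, 2, 2)

RS: C[0][0] accumulates in PE[0][2]:
  step 0 · PE0,2: acc=0; fwd→0 fwd↓0
  step 1 · PE0,2: acc=0; fwd→0 fwd↓0
  step 2 · PE0,2: acc=26; fwd→26 fwd↓7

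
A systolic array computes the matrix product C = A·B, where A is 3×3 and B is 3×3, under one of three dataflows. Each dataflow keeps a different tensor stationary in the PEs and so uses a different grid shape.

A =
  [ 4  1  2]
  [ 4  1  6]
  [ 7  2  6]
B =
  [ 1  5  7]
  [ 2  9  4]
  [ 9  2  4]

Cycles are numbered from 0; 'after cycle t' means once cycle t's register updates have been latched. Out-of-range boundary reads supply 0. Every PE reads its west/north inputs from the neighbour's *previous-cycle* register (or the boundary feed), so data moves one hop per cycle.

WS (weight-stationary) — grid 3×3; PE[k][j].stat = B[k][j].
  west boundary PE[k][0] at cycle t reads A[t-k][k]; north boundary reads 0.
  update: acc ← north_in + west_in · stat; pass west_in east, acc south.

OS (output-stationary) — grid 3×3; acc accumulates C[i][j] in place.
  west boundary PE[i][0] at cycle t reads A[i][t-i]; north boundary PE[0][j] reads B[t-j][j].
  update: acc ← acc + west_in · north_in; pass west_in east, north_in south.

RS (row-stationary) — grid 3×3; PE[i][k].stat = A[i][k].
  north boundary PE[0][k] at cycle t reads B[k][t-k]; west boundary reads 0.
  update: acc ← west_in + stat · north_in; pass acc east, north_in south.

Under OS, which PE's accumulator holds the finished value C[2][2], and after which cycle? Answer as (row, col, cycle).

Under OS, C[2][2] lands at PE[2][2]:
  after 0 — PE[2][2] acc=0, pass-E 0, pass-S 0
  after 1 — PE[2][2] acc=0, pass-E 0, pass-S 0
  after 2 — PE[2][2] acc=0, pass-E 0, pass-S 0
  after 3 — PE[2][2] acc=0, pass-E 0, pass-S 0
  after 4 — PE[2][2] acc=49, pass-E 7, pass-S 7
  after 5 — PE[2][2] acc=57, pass-E 2, pass-S 4
  after 6 — PE[2][2] acc=81, pass-E 6, pass-S 4

(row, col, cycle) = (2, 2, 6)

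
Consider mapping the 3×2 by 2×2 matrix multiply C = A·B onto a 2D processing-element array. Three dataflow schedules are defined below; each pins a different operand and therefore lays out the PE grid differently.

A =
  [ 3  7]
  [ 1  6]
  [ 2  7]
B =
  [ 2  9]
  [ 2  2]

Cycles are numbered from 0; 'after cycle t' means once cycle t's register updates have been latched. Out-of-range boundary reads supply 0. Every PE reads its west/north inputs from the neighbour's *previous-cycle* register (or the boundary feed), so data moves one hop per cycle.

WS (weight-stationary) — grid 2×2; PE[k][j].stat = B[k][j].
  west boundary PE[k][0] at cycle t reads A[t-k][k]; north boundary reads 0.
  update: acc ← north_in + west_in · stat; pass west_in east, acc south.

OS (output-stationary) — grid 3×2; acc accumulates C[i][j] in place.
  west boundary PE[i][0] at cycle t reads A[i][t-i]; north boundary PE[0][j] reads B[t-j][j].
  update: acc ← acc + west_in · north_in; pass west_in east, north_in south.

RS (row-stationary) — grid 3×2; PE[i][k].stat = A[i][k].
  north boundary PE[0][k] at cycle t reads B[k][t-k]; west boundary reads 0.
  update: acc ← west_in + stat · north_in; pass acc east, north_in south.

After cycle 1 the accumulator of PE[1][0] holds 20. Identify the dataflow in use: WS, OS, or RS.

dataflow = WS

WS [2×2] PE[1][0] across cycles:
  step 0 · PE1,0: acc=0; fwd→0 fwd↓0
  step 1 · PE1,0: acc=20; fwd→7 fwd↓20
OS [3×2] PE[1][0] across cycles:
  step 0 · PE1,0: acc=0; fwd→0 fwd↓0
  step 1 · PE1,0: acc=2; fwd→1 fwd↓2
RS [3×2] PE[1][0] across cycles:
  step 0 · PE1,0: acc=0; fwd→0 fwd↓0
  step 1 · PE1,0: acc=2; fwd→2 fwd↓2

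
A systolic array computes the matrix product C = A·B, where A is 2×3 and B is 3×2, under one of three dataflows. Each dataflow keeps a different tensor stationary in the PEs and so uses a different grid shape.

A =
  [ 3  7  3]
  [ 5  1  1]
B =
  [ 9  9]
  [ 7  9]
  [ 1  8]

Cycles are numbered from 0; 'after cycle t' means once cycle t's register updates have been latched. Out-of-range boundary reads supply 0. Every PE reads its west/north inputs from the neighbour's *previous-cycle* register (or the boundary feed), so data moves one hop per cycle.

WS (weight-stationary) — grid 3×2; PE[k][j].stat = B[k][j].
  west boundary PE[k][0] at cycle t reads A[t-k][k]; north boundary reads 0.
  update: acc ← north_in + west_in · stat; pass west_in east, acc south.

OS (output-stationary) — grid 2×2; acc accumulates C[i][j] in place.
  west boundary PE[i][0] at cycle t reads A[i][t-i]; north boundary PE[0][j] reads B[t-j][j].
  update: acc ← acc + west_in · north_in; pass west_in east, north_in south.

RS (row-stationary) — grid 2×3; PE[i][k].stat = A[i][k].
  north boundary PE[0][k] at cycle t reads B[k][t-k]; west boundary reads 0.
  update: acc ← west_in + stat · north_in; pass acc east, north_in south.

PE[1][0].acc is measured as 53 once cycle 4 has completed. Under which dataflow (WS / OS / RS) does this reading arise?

— WS: 3×2; PE[1][0] trace:
  after 0 — PE[1][0] acc=0, pass-E 0, pass-S 0
  after 1 — PE[1][0] acc=76, pass-E 7, pass-S 76
  after 2 — PE[1][0] acc=52, pass-E 1, pass-S 52
  after 3 — PE[1][0] acc=0, pass-E 0, pass-S 0
  after 4 — PE[1][0] acc=0, pass-E 0, pass-S 0
— OS: 2×2; PE[1][0] trace:
  after 0 — PE[1][0] acc=0, pass-E 0, pass-S 0
  after 1 — PE[1][0] acc=45, pass-E 5, pass-S 9
  after 2 — PE[1][0] acc=52, pass-E 1, pass-S 7
  after 3 — PE[1][0] acc=53, pass-E 1, pass-S 1
  after 4 — PE[1][0] acc=53, pass-E 0, pass-S 0
— RS: 2×3; PE[1][0] trace:
  after 0 — PE[1][0] acc=0, pass-E 0, pass-S 0
  after 1 — PE[1][0] acc=45, pass-E 45, pass-S 9
  after 2 — PE[1][0] acc=45, pass-E 45, pass-S 9
  after 3 — PE[1][0] acc=0, pass-E 0, pass-S 0
  after 4 — PE[1][0] acc=0, pass-E 0, pass-S 0

dataflow = OS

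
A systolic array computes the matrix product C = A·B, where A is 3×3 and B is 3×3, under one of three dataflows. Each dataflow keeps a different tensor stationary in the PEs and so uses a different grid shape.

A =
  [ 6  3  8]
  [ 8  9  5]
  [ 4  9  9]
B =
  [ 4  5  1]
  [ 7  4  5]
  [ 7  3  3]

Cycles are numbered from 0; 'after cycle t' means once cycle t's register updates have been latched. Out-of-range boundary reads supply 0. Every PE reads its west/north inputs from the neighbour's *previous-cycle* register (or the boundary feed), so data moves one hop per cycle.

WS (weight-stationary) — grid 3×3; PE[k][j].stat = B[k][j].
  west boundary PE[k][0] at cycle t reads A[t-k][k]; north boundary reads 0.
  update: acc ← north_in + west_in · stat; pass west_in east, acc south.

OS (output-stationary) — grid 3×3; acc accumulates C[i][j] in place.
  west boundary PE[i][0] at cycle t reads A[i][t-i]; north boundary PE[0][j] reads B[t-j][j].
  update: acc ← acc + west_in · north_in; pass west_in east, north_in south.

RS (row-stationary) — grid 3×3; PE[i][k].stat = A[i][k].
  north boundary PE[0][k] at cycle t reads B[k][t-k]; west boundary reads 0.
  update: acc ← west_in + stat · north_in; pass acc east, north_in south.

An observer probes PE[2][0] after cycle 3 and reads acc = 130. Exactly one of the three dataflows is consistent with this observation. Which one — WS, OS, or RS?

WS (3×3 grid), PE[2][0]:
  step 0 · PE2,0: acc=0; fwd→0 fwd↓0
  step 1 · PE2,0: acc=0; fwd→0 fwd↓0
  step 2 · PE2,0: acc=101; fwd→8 fwd↓101
  step 3 · PE2,0: acc=130; fwd→5 fwd↓130
OS (3×3 grid), PE[2][0]:
  step 0 · PE2,0: acc=0; fwd→0 fwd↓0
  step 1 · PE2,0: acc=0; fwd→0 fwd↓0
  step 2 · PE2,0: acc=16; fwd→4 fwd↓4
  step 3 · PE2,0: acc=79; fwd→9 fwd↓7
RS (3×3 grid), PE[2][0]:
  step 0 · PE2,0: acc=0; fwd→0 fwd↓0
  step 1 · PE2,0: acc=0; fwd→0 fwd↓0
  step 2 · PE2,0: acc=16; fwd→16 fwd↓4
  step 3 · PE2,0: acc=20; fwd→20 fwd↓5

dataflow = WS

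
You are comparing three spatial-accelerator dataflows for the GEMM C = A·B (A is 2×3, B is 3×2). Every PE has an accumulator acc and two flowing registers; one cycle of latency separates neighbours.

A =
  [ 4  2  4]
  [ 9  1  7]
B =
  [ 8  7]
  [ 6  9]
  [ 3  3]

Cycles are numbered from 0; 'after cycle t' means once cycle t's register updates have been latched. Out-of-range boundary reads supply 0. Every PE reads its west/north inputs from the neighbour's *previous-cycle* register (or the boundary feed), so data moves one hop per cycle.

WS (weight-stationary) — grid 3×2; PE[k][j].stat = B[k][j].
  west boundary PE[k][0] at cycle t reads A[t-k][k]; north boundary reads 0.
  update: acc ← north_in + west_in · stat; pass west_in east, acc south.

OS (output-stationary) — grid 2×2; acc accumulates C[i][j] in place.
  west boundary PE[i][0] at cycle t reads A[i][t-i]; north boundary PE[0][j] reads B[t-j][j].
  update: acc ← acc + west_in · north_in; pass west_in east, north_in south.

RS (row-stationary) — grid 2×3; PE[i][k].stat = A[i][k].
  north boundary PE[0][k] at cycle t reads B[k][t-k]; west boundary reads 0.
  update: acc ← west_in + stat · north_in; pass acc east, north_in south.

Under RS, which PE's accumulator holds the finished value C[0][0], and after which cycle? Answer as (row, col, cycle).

Under RS, C[0][0] lands at PE[0][2]:
  [0] (0,2) acc=0 (h:0 v:0)
  [1] (0,2) acc=0 (h:0 v:0)
  [2] (0,2) acc=56 (h:56 v:3)

(row, col, cycle) = (0, 2, 2)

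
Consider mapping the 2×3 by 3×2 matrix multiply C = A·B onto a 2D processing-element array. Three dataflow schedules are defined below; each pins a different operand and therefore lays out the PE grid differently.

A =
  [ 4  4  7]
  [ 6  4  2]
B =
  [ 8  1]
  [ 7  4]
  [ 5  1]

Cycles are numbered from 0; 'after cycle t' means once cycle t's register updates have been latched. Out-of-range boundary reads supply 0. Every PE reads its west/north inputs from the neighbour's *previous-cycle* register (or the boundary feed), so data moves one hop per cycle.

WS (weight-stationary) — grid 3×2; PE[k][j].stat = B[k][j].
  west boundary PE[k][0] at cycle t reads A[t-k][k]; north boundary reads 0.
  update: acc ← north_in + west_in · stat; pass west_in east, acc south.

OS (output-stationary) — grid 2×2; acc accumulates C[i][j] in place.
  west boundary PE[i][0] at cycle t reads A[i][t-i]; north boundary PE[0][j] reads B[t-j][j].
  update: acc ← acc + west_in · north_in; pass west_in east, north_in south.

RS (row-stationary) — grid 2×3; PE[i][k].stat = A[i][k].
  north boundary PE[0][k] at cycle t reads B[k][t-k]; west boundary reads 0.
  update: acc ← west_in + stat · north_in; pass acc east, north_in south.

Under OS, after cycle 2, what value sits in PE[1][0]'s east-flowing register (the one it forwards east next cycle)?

register = 4

Tracing OS — 2×2 array, target PE[1][0]:
  [0] (0,0) acc=32 (h:4 v:8)
  [0] (1,0) acc=0 (h:0 v:0)
  [1] (0,0) acc=60 (h:4 v:7)
  [1] (1,0) acc=48 (h:6 v:8)
  [2] (0,0) acc=95 (h:7 v:5)
  [2] (1,0) acc=76 (h:4 v:7)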